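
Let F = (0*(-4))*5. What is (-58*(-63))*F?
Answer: 0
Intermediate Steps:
F = 0 (F = 0*5 = 0)
(-58*(-63))*F = -58*(-63)*0 = 3654*0 = 0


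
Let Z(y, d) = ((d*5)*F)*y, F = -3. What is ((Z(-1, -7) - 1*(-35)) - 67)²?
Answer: 18769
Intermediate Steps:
Z(y, d) = -15*d*y (Z(y, d) = ((d*5)*(-3))*y = ((5*d)*(-3))*y = (-15*d)*y = -15*d*y)
((Z(-1, -7) - 1*(-35)) - 67)² = ((-15*(-7)*(-1) - 1*(-35)) - 67)² = ((-105 + 35) - 67)² = (-70 - 67)² = (-137)² = 18769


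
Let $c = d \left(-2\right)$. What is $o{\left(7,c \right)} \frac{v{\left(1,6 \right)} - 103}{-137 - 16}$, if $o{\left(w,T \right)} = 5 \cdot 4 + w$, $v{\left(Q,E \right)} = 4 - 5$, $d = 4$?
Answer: $\frac{312}{17} \approx 18.353$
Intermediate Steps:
$v{\left(Q,E \right)} = -1$ ($v{\left(Q,E \right)} = 4 - 5 = -1$)
$c = -8$ ($c = 4 \left(-2\right) = -8$)
$o{\left(w,T \right)} = 20 + w$
$o{\left(7,c \right)} \frac{v{\left(1,6 \right)} - 103}{-137 - 16} = \left(20 + 7\right) \frac{-1 - 103}{-137 - 16} = 27 \left(- \frac{104}{-153}\right) = 27 \left(\left(-104\right) \left(- \frac{1}{153}\right)\right) = 27 \cdot \frac{104}{153} = \frac{312}{17}$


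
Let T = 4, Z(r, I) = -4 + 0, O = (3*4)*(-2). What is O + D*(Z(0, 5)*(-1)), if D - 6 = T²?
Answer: 64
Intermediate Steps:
O = -24 (O = 12*(-2) = -24)
Z(r, I) = -4
D = 22 (D = 6 + 4² = 6 + 16 = 22)
O + D*(Z(0, 5)*(-1)) = -24 + 22*(-4*(-1)) = -24 + 22*4 = -24 + 88 = 64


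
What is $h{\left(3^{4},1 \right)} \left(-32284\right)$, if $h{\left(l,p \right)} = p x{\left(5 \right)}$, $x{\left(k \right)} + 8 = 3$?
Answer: $161420$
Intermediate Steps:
$x{\left(k \right)} = -5$ ($x{\left(k \right)} = -8 + 3 = -5$)
$h{\left(l,p \right)} = - 5 p$ ($h{\left(l,p \right)} = p \left(-5\right) = - 5 p$)
$h{\left(3^{4},1 \right)} \left(-32284\right) = \left(-5\right) 1 \left(-32284\right) = \left(-5\right) \left(-32284\right) = 161420$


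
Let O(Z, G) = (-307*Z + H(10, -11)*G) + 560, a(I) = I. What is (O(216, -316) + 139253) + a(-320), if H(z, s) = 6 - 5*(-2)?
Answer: 68125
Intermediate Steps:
H(z, s) = 16 (H(z, s) = 6 + 10 = 16)
O(Z, G) = 560 - 307*Z + 16*G (O(Z, G) = (-307*Z + 16*G) + 560 = 560 - 307*Z + 16*G)
(O(216, -316) + 139253) + a(-320) = ((560 - 307*216 + 16*(-316)) + 139253) - 320 = ((560 - 66312 - 5056) + 139253) - 320 = (-70808 + 139253) - 320 = 68445 - 320 = 68125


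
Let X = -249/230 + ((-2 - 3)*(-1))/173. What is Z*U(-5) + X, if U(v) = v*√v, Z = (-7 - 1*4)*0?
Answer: -41927/39790 ≈ -1.0537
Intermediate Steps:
Z = 0 (Z = (-7 - 4)*0 = -11*0 = 0)
U(v) = v^(3/2)
X = -41927/39790 (X = -249*1/230 - 5*(-1)*(1/173) = -249/230 + 5*(1/173) = -249/230 + 5/173 = -41927/39790 ≈ -1.0537)
Z*U(-5) + X = 0*(-5)^(3/2) - 41927/39790 = 0*(-5*I*√5) - 41927/39790 = 0 - 41927/39790 = -41927/39790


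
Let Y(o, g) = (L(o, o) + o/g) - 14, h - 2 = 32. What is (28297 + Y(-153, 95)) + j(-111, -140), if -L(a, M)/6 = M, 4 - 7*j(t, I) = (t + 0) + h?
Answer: 19425289/665 ≈ 29211.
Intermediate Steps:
h = 34 (h = 2 + 32 = 34)
j(t, I) = -30/7 - t/7 (j(t, I) = 4/7 - ((t + 0) + 34)/7 = 4/7 - (t + 34)/7 = 4/7 - (34 + t)/7 = 4/7 + (-34/7 - t/7) = -30/7 - t/7)
L(a, M) = -6*M
Y(o, g) = -14 - 6*o + o/g (Y(o, g) = (-6*o + o/g) - 14 = -14 - 6*o + o/g)
(28297 + Y(-153, 95)) + j(-111, -140) = (28297 + (-14 - 6*(-153) - 153/95)) + (-30/7 - 1/7*(-111)) = (28297 + (-14 + 918 - 153*1/95)) + (-30/7 + 111/7) = (28297 + (-14 + 918 - 153/95)) + 81/7 = (28297 + 85727/95) + 81/7 = 2773942/95 + 81/7 = 19425289/665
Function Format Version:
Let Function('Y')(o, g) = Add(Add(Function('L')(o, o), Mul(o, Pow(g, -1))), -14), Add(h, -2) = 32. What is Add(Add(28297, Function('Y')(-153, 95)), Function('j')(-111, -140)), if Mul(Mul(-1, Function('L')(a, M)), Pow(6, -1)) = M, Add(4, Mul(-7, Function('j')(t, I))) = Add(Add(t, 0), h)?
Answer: Rational(19425289, 665) ≈ 29211.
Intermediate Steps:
h = 34 (h = Add(2, 32) = 34)
Function('j')(t, I) = Add(Rational(-30, 7), Mul(Rational(-1, 7), t)) (Function('j')(t, I) = Add(Rational(4, 7), Mul(Rational(-1, 7), Add(Add(t, 0), 34))) = Add(Rational(4, 7), Mul(Rational(-1, 7), Add(t, 34))) = Add(Rational(4, 7), Mul(Rational(-1, 7), Add(34, t))) = Add(Rational(4, 7), Add(Rational(-34, 7), Mul(Rational(-1, 7), t))) = Add(Rational(-30, 7), Mul(Rational(-1, 7), t)))
Function('L')(a, M) = Mul(-6, M)
Function('Y')(o, g) = Add(-14, Mul(-6, o), Mul(o, Pow(g, -1))) (Function('Y')(o, g) = Add(Add(Mul(-6, o), Mul(o, Pow(g, -1))), -14) = Add(-14, Mul(-6, o), Mul(o, Pow(g, -1))))
Add(Add(28297, Function('Y')(-153, 95)), Function('j')(-111, -140)) = Add(Add(28297, Add(-14, Mul(-6, -153), Mul(-153, Pow(95, -1)))), Add(Rational(-30, 7), Mul(Rational(-1, 7), -111))) = Add(Add(28297, Add(-14, 918, Mul(-153, Rational(1, 95)))), Add(Rational(-30, 7), Rational(111, 7))) = Add(Add(28297, Add(-14, 918, Rational(-153, 95))), Rational(81, 7)) = Add(Add(28297, Rational(85727, 95)), Rational(81, 7)) = Add(Rational(2773942, 95), Rational(81, 7)) = Rational(19425289, 665)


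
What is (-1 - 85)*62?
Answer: -5332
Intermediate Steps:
(-1 - 85)*62 = -86*62 = -5332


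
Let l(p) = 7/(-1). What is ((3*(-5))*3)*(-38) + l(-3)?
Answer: 1703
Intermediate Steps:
l(p) = -7 (l(p) = 7*(-1) = -7)
((3*(-5))*3)*(-38) + l(-3) = ((3*(-5))*3)*(-38) - 7 = -15*3*(-38) - 7 = -45*(-38) - 7 = 1710 - 7 = 1703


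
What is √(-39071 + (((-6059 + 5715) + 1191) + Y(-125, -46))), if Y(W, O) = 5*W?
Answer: I*√38849 ≈ 197.1*I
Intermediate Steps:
√(-39071 + (((-6059 + 5715) + 1191) + Y(-125, -46))) = √(-39071 + (((-6059 + 5715) + 1191) + 5*(-125))) = √(-39071 + ((-344 + 1191) - 625)) = √(-39071 + (847 - 625)) = √(-39071 + 222) = √(-38849) = I*√38849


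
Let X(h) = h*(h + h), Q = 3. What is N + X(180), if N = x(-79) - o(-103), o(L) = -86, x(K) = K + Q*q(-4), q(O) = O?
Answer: 64795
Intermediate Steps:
X(h) = 2*h**2 (X(h) = h*(2*h) = 2*h**2)
x(K) = -12 + K (x(K) = K + 3*(-4) = K - 12 = -12 + K)
N = -5 (N = (-12 - 79) - 1*(-86) = -91 + 86 = -5)
N + X(180) = -5 + 2*180**2 = -5 + 2*32400 = -5 + 64800 = 64795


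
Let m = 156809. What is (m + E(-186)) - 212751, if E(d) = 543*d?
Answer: -156940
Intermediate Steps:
(m + E(-186)) - 212751 = (156809 + 543*(-186)) - 212751 = (156809 - 100998) - 212751 = 55811 - 212751 = -156940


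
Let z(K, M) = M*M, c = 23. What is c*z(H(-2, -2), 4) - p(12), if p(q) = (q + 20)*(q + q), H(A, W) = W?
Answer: -400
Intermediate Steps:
p(q) = 2*q*(20 + q) (p(q) = (20 + q)*(2*q) = 2*q*(20 + q))
z(K, M) = M²
c*z(H(-2, -2), 4) - p(12) = 23*4² - 2*12*(20 + 12) = 23*16 - 2*12*32 = 368 - 1*768 = 368 - 768 = -400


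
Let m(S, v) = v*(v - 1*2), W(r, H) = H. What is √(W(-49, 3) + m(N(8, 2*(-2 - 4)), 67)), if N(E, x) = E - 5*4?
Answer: √4358 ≈ 66.015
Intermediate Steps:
N(E, x) = -20 + E (N(E, x) = E - 20 = -20 + E)
m(S, v) = v*(-2 + v) (m(S, v) = v*(v - 2) = v*(-2 + v))
√(W(-49, 3) + m(N(8, 2*(-2 - 4)), 67)) = √(3 + 67*(-2 + 67)) = √(3 + 67*65) = √(3 + 4355) = √4358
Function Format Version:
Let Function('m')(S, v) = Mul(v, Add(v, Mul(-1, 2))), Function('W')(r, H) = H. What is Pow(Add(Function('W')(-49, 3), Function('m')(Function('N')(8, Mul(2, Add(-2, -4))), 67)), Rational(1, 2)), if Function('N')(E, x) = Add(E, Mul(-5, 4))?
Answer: Pow(4358, Rational(1, 2)) ≈ 66.015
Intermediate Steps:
Function('N')(E, x) = Add(-20, E) (Function('N')(E, x) = Add(E, -20) = Add(-20, E))
Function('m')(S, v) = Mul(v, Add(-2, v)) (Function('m')(S, v) = Mul(v, Add(v, -2)) = Mul(v, Add(-2, v)))
Pow(Add(Function('W')(-49, 3), Function('m')(Function('N')(8, Mul(2, Add(-2, -4))), 67)), Rational(1, 2)) = Pow(Add(3, Mul(67, Add(-2, 67))), Rational(1, 2)) = Pow(Add(3, Mul(67, 65)), Rational(1, 2)) = Pow(Add(3, 4355), Rational(1, 2)) = Pow(4358, Rational(1, 2))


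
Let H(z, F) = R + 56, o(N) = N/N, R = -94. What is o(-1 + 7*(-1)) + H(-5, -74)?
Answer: -37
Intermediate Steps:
o(N) = 1
H(z, F) = -38 (H(z, F) = -94 + 56 = -38)
o(-1 + 7*(-1)) + H(-5, -74) = 1 - 38 = -37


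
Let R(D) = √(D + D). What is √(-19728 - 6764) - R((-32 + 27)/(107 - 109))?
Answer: -√5 + 2*I*√6623 ≈ -2.2361 + 162.76*I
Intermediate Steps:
R(D) = √2*√D (R(D) = √(2*D) = √2*√D)
√(-19728 - 6764) - R((-32 + 27)/(107 - 109)) = √(-19728 - 6764) - √2*√((-32 + 27)/(107 - 109)) = √(-26492) - √2*√(-5/(-2)) = 2*I*√6623 - √2*√(-5*(-½)) = 2*I*√6623 - √2*√(5/2) = 2*I*√6623 - √2*√10/2 = 2*I*√6623 - √5 = -√5 + 2*I*√6623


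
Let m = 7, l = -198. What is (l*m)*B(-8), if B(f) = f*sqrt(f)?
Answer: 22176*I*sqrt(2) ≈ 31362.0*I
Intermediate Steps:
B(f) = f**(3/2)
(l*m)*B(-8) = (-198*7)*(-8)**(3/2) = -(-22176)*I*sqrt(2) = 22176*I*sqrt(2)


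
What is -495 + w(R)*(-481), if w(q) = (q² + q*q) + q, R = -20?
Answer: -375675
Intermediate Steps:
w(q) = q + 2*q² (w(q) = (q² + q²) + q = 2*q² + q = q + 2*q²)
-495 + w(R)*(-481) = -495 - 20*(1 + 2*(-20))*(-481) = -495 - 20*(1 - 40)*(-481) = -495 - 20*(-39)*(-481) = -495 + 780*(-481) = -495 - 375180 = -375675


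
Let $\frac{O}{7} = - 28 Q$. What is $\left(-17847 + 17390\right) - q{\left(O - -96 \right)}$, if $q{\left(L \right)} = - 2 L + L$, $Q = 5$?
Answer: $-1341$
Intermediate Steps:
$O = -980$ ($O = 7 \left(\left(-28\right) 5\right) = 7 \left(-140\right) = -980$)
$q{\left(L \right)} = - L$
$\left(-17847 + 17390\right) - q{\left(O - -96 \right)} = \left(-17847 + 17390\right) - - (-980 - -96) = -457 - - (-980 + 96) = -457 - \left(-1\right) \left(-884\right) = -457 - 884 = -1341$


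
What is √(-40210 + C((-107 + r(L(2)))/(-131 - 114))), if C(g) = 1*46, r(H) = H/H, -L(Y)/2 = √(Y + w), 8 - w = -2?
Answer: 2*I*√10041 ≈ 200.41*I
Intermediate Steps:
w = 10 (w = 8 - 1*(-2) = 8 + 2 = 10)
L(Y) = -2*√(10 + Y) (L(Y) = -2*√(Y + 10) = -2*√(10 + Y))
r(H) = 1
C(g) = 46
√(-40210 + C((-107 + r(L(2)))/(-131 - 114))) = √(-40210 + 46) = √(-40164) = 2*I*√10041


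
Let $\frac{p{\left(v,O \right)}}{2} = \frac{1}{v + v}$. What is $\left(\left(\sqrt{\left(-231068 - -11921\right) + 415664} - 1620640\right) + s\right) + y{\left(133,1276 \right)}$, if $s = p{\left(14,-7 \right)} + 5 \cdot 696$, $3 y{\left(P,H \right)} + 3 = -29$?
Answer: $- \frac{67921165}{42} + \sqrt{196517} \approx -1.6167 \cdot 10^{6}$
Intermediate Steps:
$y{\left(P,H \right)} = - \frac{32}{3}$ ($y{\left(P,H \right)} = -1 + \frac{1}{3} \left(-29\right) = -1 - \frac{29}{3} = - \frac{32}{3}$)
$p{\left(v,O \right)} = \frac{1}{v}$ ($p{\left(v,O \right)} = \frac{2}{v + v} = \frac{2}{2 v} = 2 \frac{1}{2 v} = \frac{1}{v}$)
$s = \frac{48721}{14}$ ($s = \frac{1}{14} + 5 \cdot 696 = \frac{1}{14} + 3480 = \frac{48721}{14} \approx 3480.1$)
$\left(\left(\sqrt{\left(-231068 - -11921\right) + 415664} - 1620640\right) + s\right) + y{\left(133,1276 \right)} = \left(\left(\sqrt{\left(-231068 - -11921\right) + 415664} - 1620640\right) + \frac{48721}{14}\right) - \frac{32}{3} = \left(\left(\sqrt{\left(-231068 + 11921\right) + 415664} - 1620640\right) + \frac{48721}{14}\right) - \frac{32}{3} = \left(\left(\sqrt{-219147 + 415664} - 1620640\right) + \frac{48721}{14}\right) - \frac{32}{3} = \left(\left(\sqrt{196517} - 1620640\right) + \frac{48721}{14}\right) - \frac{32}{3} = \left(\left(-1620640 + \sqrt{196517}\right) + \frac{48721}{14}\right) - \frac{32}{3} = \left(- \frac{22640239}{14} + \sqrt{196517}\right) - \frac{32}{3} = - \frac{67921165}{42} + \sqrt{196517}$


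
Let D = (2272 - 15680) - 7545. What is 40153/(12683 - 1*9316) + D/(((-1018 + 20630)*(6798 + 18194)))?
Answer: 19680645506161/1650311831168 ≈ 11.925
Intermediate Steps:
D = -20953 (D = -13408 - 7545 = -20953)
40153/(12683 - 1*9316) + D/(((-1018 + 20630)*(6798 + 18194))) = 40153/(12683 - 1*9316) - 20953*1/((-1018 + 20630)*(6798 + 18194)) = 40153/(12683 - 9316) - 20953/(19612*24992) = 40153/3367 - 20953/490143104 = 19680645506161/1650311831168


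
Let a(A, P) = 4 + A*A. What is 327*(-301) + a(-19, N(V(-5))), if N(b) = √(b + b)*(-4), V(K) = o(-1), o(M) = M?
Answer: -98062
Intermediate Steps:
V(K) = -1
N(b) = -4*√2*√b (N(b) = √(2*b)*(-4) = (√2*√b)*(-4) = -4*√2*√b)
a(A, P) = 4 + A²
327*(-301) + a(-19, N(V(-5))) = 327*(-301) + (4 + (-19)²) = -98427 + (4 + 361) = -98427 + 365 = -98062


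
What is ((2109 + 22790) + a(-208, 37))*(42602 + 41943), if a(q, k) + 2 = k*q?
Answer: 1454258545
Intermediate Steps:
a(q, k) = -2 + k*q
((2109 + 22790) + a(-208, 37))*(42602 + 41943) = ((2109 + 22790) + (-2 + 37*(-208)))*(42602 + 41943) = (24899 + (-2 - 7696))*84545 = (24899 - 7698)*84545 = 17201*84545 = 1454258545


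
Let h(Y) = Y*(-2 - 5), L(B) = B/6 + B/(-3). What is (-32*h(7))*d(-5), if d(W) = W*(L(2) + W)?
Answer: 125440/3 ≈ 41813.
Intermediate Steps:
L(B) = -B/6 (L(B) = B*(⅙) + B*(-⅓) = B/6 - B/3 = -B/6)
h(Y) = -7*Y (h(Y) = Y*(-7) = -7*Y)
d(W) = W*(-⅓ + W) (d(W) = W*(-⅙*2 + W) = W*(-⅓ + W))
(-32*h(7))*d(-5) = (-(-224)*7)*(-5*(-⅓ - 5)) = (-32*(-49))*(-5*(-16/3)) = 1568*(80/3) = 125440/3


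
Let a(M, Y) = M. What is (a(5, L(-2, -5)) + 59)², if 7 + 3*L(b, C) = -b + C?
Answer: 4096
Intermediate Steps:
L(b, C) = -7/3 - b/3 + C/3 (L(b, C) = -7/3 + (-b + C)/3 = -7/3 + (C - b)/3 = -7/3 + (-b/3 + C/3) = -7/3 - b/3 + C/3)
(a(5, L(-2, -5)) + 59)² = (5 + 59)² = 64² = 4096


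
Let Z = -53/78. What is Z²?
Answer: 2809/6084 ≈ 0.46170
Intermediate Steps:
Z = -53/78 (Z = -53*1/78 = -53/78 ≈ -0.67949)
Z² = (-53/78)² = 2809/6084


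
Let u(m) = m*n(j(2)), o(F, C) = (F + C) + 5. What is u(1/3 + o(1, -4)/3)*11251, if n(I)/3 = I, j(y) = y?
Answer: 67506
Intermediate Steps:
n(I) = 3*I
o(F, C) = 5 + C + F (o(F, C) = (C + F) + 5 = 5 + C + F)
u(m) = 6*m (u(m) = m*(3*2) = m*6 = 6*m)
u(1/3 + o(1, -4)/3)*11251 = (6*(1/3 + (5 - 4 + 1)/3))*11251 = (6*(1*(1/3) + 2*(1/3)))*11251 = (6*(1/3 + 2/3))*11251 = (6*1)*11251 = 6*11251 = 67506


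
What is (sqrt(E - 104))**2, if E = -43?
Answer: -147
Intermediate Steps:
(sqrt(E - 104))**2 = (sqrt(-43 - 104))**2 = (sqrt(-147))**2 = (7*I*sqrt(3))**2 = -147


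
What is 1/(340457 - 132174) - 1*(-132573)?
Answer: 27612702160/208283 ≈ 1.3257e+5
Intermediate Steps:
1/(340457 - 132174) - 1*(-132573) = 1/208283 + 132573 = 27612702160/208283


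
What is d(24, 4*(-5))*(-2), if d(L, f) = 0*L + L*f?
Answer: 960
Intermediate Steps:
d(L, f) = L*f (d(L, f) = 0 + L*f = L*f)
d(24, 4*(-5))*(-2) = (24*(4*(-5)))*(-2) = (24*(-20))*(-2) = -480*(-2) = 960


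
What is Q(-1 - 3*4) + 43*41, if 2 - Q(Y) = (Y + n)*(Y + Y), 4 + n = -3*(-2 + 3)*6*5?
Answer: -1017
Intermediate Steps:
n = -94 (n = -4 - 3*(-2 + 3)*6*5 = -4 - 3*6*5 = -4 - 18*5 = -4 - 90 = -94)
Q(Y) = 2 - 2*Y*(-94 + Y) (Q(Y) = 2 - (Y - 94)*(Y + Y) = 2 - (-94 + Y)*2*Y = 2 - 2*Y*(-94 + Y))
Q(-1 - 3*4) + 43*41 = (2 - 2*(-1 - 3*4)² + 188*(-1 - 3*4)) + 43*41 = (2 - 2*(-1 - 12)² + 188*(-1 - 12)) + 1763 = (2 - 2*(-13)² + 188*(-13)) + 1763 = (2 - 2*169 - 2444) + 1763 = (2 - 338 - 2444) + 1763 = -2780 + 1763 = -1017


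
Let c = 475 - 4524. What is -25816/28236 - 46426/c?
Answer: 301588888/28581891 ≈ 10.552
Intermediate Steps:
c = -4049
-25816/28236 - 46426/c = -25816/28236 - 46426/(-4049) = -25816*1/28236 - 46426*(-1/4049) = -6454/7059 + 46426/4049 = 301588888/28581891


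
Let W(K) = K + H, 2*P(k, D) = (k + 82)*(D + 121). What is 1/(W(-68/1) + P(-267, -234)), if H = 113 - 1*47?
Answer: 2/20901 ≈ 9.5689e-5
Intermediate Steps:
P(k, D) = (82 + k)*(121 + D)/2 (P(k, D) = ((k + 82)*(D + 121))/2 = ((82 + k)*(121 + D))/2 = (82 + k)*(121 + D)/2)
H = 66 (H = 113 - 47 = 66)
W(K) = 66 + K (W(K) = K + 66 = 66 + K)
1/(W(-68/1) + P(-267, -234)) = 1/((66 - 68/1) + (4961 + 41*(-234) + (121/2)*(-267) + (½)*(-234)*(-267))) = 1/((66 - 68*1) + (4961 - 9594 - 32307/2 + 31239)) = 1/((66 - 68) + 20905/2) = 1/(-2 + 20905/2) = 1/(20901/2) = 2/20901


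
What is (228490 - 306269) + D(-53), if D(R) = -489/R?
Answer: -4121798/53 ≈ -77770.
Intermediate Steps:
(228490 - 306269) + D(-53) = (228490 - 306269) - 489/(-53) = -77779 - 489*(-1/53) = -77779 + 489/53 = -4121798/53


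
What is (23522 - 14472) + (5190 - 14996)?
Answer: -756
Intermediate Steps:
(23522 - 14472) + (5190 - 14996) = 9050 - 9806 = -756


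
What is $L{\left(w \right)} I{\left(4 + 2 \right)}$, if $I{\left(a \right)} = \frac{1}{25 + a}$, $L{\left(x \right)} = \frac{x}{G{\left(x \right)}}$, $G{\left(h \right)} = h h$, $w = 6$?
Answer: $\frac{1}{186} \approx 0.0053763$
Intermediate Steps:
$G{\left(h \right)} = h^{2}$
$L{\left(x \right)} = \frac{1}{x}$ ($L{\left(x \right)} = \frac{x}{x^{2}} = \frac{1}{x}$)
$L{\left(w \right)} I{\left(4 + 2 \right)} = \frac{1}{6 \left(25 + \left(4 + 2\right)\right)} = \frac{1}{6 \left(25 + 6\right)} = \frac{1}{6 \cdot 31} = \frac{1}{6} \cdot \frac{1}{31} = \frac{1}{186}$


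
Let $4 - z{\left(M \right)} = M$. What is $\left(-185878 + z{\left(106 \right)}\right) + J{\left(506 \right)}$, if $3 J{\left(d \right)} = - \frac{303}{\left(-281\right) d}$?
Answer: $- \frac{26443752179}{142186} \approx -1.8598 \cdot 10^{5}$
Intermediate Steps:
$z{\left(M \right)} = 4 - M$
$J{\left(d \right)} = \frac{101}{281 d}$ ($J{\left(d \right)} = \frac{\left(-303\right) \frac{1}{\left(-281\right) d}}{3} = \frac{\left(-303\right) \left(- \frac{1}{281 d}\right)}{3} = \frac{\frac{303}{281} \frac{1}{d}}{3} = \frac{101}{281 d}$)
$\left(-185878 + z{\left(106 \right)}\right) + J{\left(506 \right)} = \left(-185878 + \left(4 - 106\right)\right) + \frac{101}{281 \cdot 506} = \left(-185878 + \left(4 - 106\right)\right) + \frac{101}{281} \cdot \frac{1}{506} = \left(-185878 - 102\right) + \frac{101}{142186} = -185980 + \frac{101}{142186} = - \frac{26443752179}{142186}$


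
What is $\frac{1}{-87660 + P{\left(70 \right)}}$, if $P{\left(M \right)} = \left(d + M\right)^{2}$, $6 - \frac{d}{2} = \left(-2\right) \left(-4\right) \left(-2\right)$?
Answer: $- \frac{1}{74664} \approx -1.3393 \cdot 10^{-5}$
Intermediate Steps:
$d = 44$ ($d = 12 - 2 \left(-2\right) \left(-4\right) \left(-2\right) = 12 - 2 \cdot 8 \left(-2\right) = 12 - -32 = 12 + 32 = 44$)
$P{\left(M \right)} = \left(44 + M\right)^{2}$
$\frac{1}{-87660 + P{\left(70 \right)}} = \frac{1}{-87660 + \left(44 + 70\right)^{2}} = \frac{1}{-87660 + 114^{2}} = \frac{1}{-87660 + 12996} = \frac{1}{-74664} = - \frac{1}{74664}$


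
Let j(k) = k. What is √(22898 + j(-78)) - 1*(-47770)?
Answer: 47770 + 2*√5705 ≈ 47921.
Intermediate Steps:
√(22898 + j(-78)) - 1*(-47770) = √(22898 - 78) - 1*(-47770) = √22820 + 47770 = 2*√5705 + 47770 = 47770 + 2*√5705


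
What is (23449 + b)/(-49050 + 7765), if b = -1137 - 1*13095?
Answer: -9217/41285 ≈ -0.22325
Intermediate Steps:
b = -14232 (b = -1137 - 13095 = -14232)
(23449 + b)/(-49050 + 7765) = (23449 - 14232)/(-49050 + 7765) = 9217/(-41285) = 9217*(-1/41285) = -9217/41285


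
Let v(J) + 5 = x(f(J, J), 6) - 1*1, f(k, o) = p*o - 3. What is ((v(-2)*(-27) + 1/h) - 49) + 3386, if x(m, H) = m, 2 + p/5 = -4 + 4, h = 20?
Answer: 60801/20 ≈ 3040.1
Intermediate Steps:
p = -10 (p = -10 + 5*(-4 + 4) = -10 + 5*0 = -10 + 0 = -10)
f(k, o) = -3 - 10*o (f(k, o) = -10*o - 3 = -3 - 10*o)
v(J) = -9 - 10*J (v(J) = -5 + ((-3 - 10*J) - 1*1) = -5 + ((-3 - 10*J) - 1) = -5 + (-4 - 10*J) = -9 - 10*J)
((v(-2)*(-27) + 1/h) - 49) + 3386 = (((-9 - 10*(-2))*(-27) + 1/20) - 49) + 3386 = (((-9 + 20)*(-27) + 1/20) - 49) + 3386 = ((11*(-27) + 1/20) - 49) + 3386 = ((-297 + 1/20) - 49) + 3386 = (-5939/20 - 49) + 3386 = -6919/20 + 3386 = 60801/20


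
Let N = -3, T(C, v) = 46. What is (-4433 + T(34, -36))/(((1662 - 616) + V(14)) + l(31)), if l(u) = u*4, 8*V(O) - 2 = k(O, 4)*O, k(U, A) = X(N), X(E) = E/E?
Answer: -4387/1172 ≈ -3.7432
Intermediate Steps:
X(E) = 1
k(U, A) = 1
V(O) = 1/4 + O/8 (V(O) = 1/4 + (1*O)/8 = 1/4 + O/8)
l(u) = 4*u
(-4433 + T(34, -36))/(((1662 - 616) + V(14)) + l(31)) = (-4433 + 46)/(((1662 - 616) + (1/4 + (1/8)*14)) + 4*31) = -4387/((1046 + (1/4 + 7/4)) + 124) = -4387/((1046 + 2) + 124) = -4387/(1048 + 124) = -4387/1172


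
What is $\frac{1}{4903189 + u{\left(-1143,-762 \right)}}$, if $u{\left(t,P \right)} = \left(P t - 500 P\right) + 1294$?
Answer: $\frac{1}{6156449} \approx 1.6243 \cdot 10^{-7}$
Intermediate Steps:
$u{\left(t,P \right)} = 1294 - 500 P + P t$ ($u{\left(t,P \right)} = \left(- 500 P + P t\right) + 1294 = 1294 - 500 P + P t$)
$\frac{1}{4903189 + u{\left(-1143,-762 \right)}} = \frac{1}{4903189 - -1253260} = \frac{1}{4903189 + \left(1294 + 381000 + 870966\right)} = \frac{1}{4903189 + 1253260} = \frac{1}{6156449}$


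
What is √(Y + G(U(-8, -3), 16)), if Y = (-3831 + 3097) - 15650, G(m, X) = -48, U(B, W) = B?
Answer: 4*I*√1027 ≈ 128.19*I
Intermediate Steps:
Y = -16384 (Y = -734 - 15650 = -16384)
√(Y + G(U(-8, -3), 16)) = √(-16384 - 48) = √(-16432) = 4*I*√1027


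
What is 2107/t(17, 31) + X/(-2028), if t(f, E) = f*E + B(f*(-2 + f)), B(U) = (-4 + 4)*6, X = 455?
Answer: 310247/82212 ≈ 3.7737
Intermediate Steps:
B(U) = 0 (B(U) = 0*6 = 0)
t(f, E) = E*f (t(f, E) = f*E + 0 = E*f + 0 = E*f)
2107/t(17, 31) + X/(-2028) = 2107/((31*17)) + 455/(-2028) = 2107/527 + 455*(-1/2028) = 2107*(1/527) - 35/156 = 2107/527 - 35/156 = 310247/82212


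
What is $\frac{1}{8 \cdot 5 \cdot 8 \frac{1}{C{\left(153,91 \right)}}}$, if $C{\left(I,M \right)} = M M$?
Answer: $\frac{8281}{320} \approx 25.878$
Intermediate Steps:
$C{\left(I,M \right)} = M^{2}$
$\frac{1}{8 \cdot 5 \cdot 8 \frac{1}{C{\left(153,91 \right)}}} = \frac{1}{8 \cdot 5 \cdot 8 \frac{1}{91^{2}}} = \frac{1}{40 \cdot 8 \cdot \frac{1}{8281}} = \frac{1}{320 \cdot \frac{1}{8281}} = \frac{1}{\frac{320}{8281}} = \frac{8281}{320}$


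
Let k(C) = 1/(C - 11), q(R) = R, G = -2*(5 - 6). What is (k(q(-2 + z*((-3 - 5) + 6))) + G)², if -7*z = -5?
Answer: 38025/10201 ≈ 3.7276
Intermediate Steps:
z = 5/7 (z = -⅐*(-5) = 5/7 ≈ 0.71429)
G = 2 (G = -2*(-1) = 2)
k(C) = 1/(-11 + C)
(k(q(-2 + z*((-3 - 5) + 6))) + G)² = (1/(-11 + (-2 + 5*((-3 - 5) + 6)/7)) + 2)² = (1/(-11 + (-2 + 5*(-8 + 6)/7)) + 2)² = (1/(-11 + (-2 + (5/7)*(-2))) + 2)² = (1/(-11 + (-2 - 10/7)) + 2)² = (1/(-11 - 24/7) + 2)² = (1/(-101/7) + 2)² = (-7/101 + 2)² = (195/101)² = 38025/10201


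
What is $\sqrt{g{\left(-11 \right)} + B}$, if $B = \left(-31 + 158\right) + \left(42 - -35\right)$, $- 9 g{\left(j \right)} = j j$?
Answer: $\frac{7 \sqrt{35}}{3} \approx 13.804$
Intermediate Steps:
$g{\left(j \right)} = - \frac{j^{2}}{9}$ ($g{\left(j \right)} = - \frac{j j}{9} = - \frac{j^{2}}{9}$)
$B = 204$ ($B = 127 + \left(42 + 35\right) = 127 + 77 = 204$)
$\sqrt{g{\left(-11 \right)} + B} = \sqrt{- \frac{\left(-11\right)^{2}}{9} + 204} = \sqrt{\left(- \frac{1}{9}\right) 121 + 204} = \sqrt{- \frac{121}{9} + 204} = \sqrt{\frac{1715}{9}} = \frac{7 \sqrt{35}}{3}$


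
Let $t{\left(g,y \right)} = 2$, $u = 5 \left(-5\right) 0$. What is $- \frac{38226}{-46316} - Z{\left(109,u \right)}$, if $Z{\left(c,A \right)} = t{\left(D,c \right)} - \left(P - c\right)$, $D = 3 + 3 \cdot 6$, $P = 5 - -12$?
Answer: $- \frac{2157739}{23158} \approx -93.175$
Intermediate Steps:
$P = 17$ ($P = 5 + 12 = 17$)
$u = 0$ ($u = \left(-25\right) 0 = 0$)
$D = 21$ ($D = 3 + 18 = 21$)
$Z{\left(c,A \right)} = -15 + c$ ($Z{\left(c,A \right)} = 2 + \left(c - 17\right) = 2 + \left(-17 + c\right) = -15 + c$)
$- \frac{38226}{-46316} - Z{\left(109,u \right)} = - \frac{38226}{-46316} - \left(-15 + 109\right) = \left(-38226\right) \left(- \frac{1}{46316}\right) - 94 = \frac{19113}{23158} - 94 = - \frac{2157739}{23158}$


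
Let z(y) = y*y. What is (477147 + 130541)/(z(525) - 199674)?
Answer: 607688/75951 ≈ 8.0011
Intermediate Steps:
z(y) = y²
(477147 + 130541)/(z(525) - 199674) = (477147 + 130541)/(525² - 199674) = 607688/(275625 - 199674) = 607688/75951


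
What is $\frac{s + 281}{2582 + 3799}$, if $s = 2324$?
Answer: $\frac{2605}{6381} \approx 0.40824$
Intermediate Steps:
$\frac{s + 281}{2582 + 3799} = \frac{2324 + 281}{2582 + 3799} = \frac{2605}{6381}$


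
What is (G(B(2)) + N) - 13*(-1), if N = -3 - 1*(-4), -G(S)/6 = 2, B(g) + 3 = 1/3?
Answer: 2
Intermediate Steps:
B(g) = -8/3 (B(g) = -3 + 1/3 = -8/3)
G(S) = -12 (G(S) = -6*2 = -12)
N = 1 (N = -3 + 4 = 1)
(G(B(2)) + N) - 13*(-1) = (-12 + 1) - 13*(-1) = -11 + 13 = 2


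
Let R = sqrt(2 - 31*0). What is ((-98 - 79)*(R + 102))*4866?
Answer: -87850764 - 861282*sqrt(2) ≈ -8.9069e+7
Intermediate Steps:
R = sqrt(2) (R = sqrt(2 + 0) = sqrt(2) ≈ 1.4142)
((-98 - 79)*(R + 102))*4866 = ((-98 - 79)*(sqrt(2) + 102))*4866 = -177*(102 + sqrt(2))*4866 = (-18054 - 177*sqrt(2))*4866 = -87850764 - 861282*sqrt(2)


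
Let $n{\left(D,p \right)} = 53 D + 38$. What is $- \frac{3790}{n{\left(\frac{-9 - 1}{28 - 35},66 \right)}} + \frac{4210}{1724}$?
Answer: $- \frac{2649160}{85769} \approx -30.887$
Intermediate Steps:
$n{\left(D,p \right)} = 38 + 53 D$
$- \frac{3790}{n{\left(\frac{-9 - 1}{28 - 35},66 \right)}} + \frac{4210}{1724} = - \frac{3790}{38 + 53 \frac{-9 - 1}{28 - 35}} + \frac{4210}{1724} = - \frac{3790}{38 + 53 \left(- \frac{10}{-7}\right)} + 4210 \cdot \frac{1}{1724} = - \frac{3790}{38 + 53 \left(\left(-10\right) \left(- \frac{1}{7}\right)\right)} + \frac{2105}{862} = - \frac{3790}{38 + 53 \cdot \frac{10}{7}} + \frac{2105}{862} = - \frac{3790}{38 + \frac{530}{7}} + \frac{2105}{862} = - \frac{3790}{\frac{796}{7}} + \frac{2105}{862} = \left(-3790\right) \frac{7}{796} + \frac{2105}{862} = - \frac{13265}{398} + \frac{2105}{862} = - \frac{2649160}{85769}$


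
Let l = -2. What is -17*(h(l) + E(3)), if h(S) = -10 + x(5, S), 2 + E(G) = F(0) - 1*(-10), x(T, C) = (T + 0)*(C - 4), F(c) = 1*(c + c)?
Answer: 544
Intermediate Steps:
F(c) = 2*c (F(c) = 1*(2*c) = 2*c)
x(T, C) = T*(-4 + C)
E(G) = 8 (E(G) = -2 + (2*0 - 1*(-10)) = -2 + (0 + 10) = -2 + 10 = 8)
h(S) = -30 + 5*S (h(S) = -10 + 5*(-4 + S) = -10 + (-20 + 5*S) = -30 + 5*S)
-17*(h(l) + E(3)) = -17*((-30 + 5*(-2)) + 8) = -17*((-30 - 10) + 8) = -17*(-40 + 8) = -17*(-32) = 544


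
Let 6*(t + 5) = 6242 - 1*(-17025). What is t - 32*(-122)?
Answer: 46661/6 ≈ 7776.8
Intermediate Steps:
t = 23237/6 (t = -5 + (6242 - 1*(-17025))/6 = -5 + (6242 + 17025)/6 = -5 + (1/6)*23267 = -5 + 23267/6 = 23237/6 ≈ 3872.8)
t - 32*(-122) = 23237/6 - 32*(-122) = 23237/6 + 3904 = 46661/6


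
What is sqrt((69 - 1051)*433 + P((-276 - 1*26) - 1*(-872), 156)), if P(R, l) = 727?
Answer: I*sqrt(424479) ≈ 651.52*I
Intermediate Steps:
sqrt((69 - 1051)*433 + P((-276 - 1*26) - 1*(-872), 156)) = sqrt((69 - 1051)*433 + 727) = sqrt(-982*433 + 727) = sqrt(-425206 + 727) = sqrt(-424479) = I*sqrt(424479)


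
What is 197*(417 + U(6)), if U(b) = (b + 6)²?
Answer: 110517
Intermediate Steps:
U(b) = (6 + b)²
197*(417 + U(6)) = 197*(417 + (6 + 6)²) = 197*(417 + 12²) = 197*(417 + 144) = 197*561 = 110517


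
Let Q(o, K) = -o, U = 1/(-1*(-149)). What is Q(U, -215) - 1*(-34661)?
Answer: 5164488/149 ≈ 34661.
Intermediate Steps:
U = 1/149 ≈ 0.0067114
Q(U, -215) - 1*(-34661) = -1*1/149 - 1*(-34661) = -1/149 + 34661 = 5164488/149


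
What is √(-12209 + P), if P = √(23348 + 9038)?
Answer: √(-12209 + √32386) ≈ 109.68*I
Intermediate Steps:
P = √32386 ≈ 179.96
√(-12209 + P) = √(-12209 + √32386)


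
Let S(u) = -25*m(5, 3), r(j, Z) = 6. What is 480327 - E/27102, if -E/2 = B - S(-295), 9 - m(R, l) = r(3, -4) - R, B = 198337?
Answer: 2169703238/4517 ≈ 4.8034e+5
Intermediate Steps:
m(R, l) = 3 + R (m(R, l) = 9 - (6 - R) = 9 + (-6 + R) = 3 + R)
S(u) = -200 (S(u) = -25*(3 + 5) = -25*8 = -200)
E = -397074 (E = -2*(198337 - 1*(-200)) = -2*(198337 + 200) = -2*198537 = -397074)
480327 - E/27102 = 480327 - (-397074)/27102 = 480327 - 1*(-66179/4517) = 480327 + 66179/4517 = 2169703238/4517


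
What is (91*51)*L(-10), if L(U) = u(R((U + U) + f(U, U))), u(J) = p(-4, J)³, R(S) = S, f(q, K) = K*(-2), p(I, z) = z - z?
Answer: 0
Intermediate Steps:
p(I, z) = 0
f(q, K) = -2*K
u(J) = 0 (u(J) = 0³ = 0)
L(U) = 0
(91*51)*L(-10) = (91*51)*0 = 4641*0 = 0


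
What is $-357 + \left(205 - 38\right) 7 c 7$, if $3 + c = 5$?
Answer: $16009$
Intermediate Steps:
$c = 2$ ($c = -3 + 5 = 2$)
$-357 + \left(205 - 38\right) 7 c 7 = -357 + \left(205 - 38\right) 7 \cdot 2 \cdot 7 = -357 + 167 \cdot 14 \cdot 7 = -357 + 167 \cdot 98 = -357 + 16366 = 16009$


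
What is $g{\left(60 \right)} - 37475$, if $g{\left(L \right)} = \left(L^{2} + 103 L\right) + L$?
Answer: $-27635$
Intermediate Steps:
$g{\left(L \right)} = L^{2} + 104 L$
$g{\left(60 \right)} - 37475 = 60 \left(104 + 60\right) - 37475 = 60 \cdot 164 - 37475 = 9840 - 37475 = -27635$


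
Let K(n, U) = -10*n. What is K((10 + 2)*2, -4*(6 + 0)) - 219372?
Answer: -219612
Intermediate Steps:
K((10 + 2)*2, -4*(6 + 0)) - 219372 = -10*(10 + 2)*2 - 219372 = -120*2 - 219372 = -10*24 - 219372 = -240 - 219372 = -219612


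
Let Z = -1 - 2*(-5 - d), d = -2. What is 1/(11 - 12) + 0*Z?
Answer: -1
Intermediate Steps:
Z = 5 (Z = -1 - 2*(-5 - 1*(-2)) = -1 - 2*(-5 + 2) = -1 - 2*(-3) = -1 + 6 = 5)
1/(11 - 12) + 0*Z = 1/(11 - 12) + 0*5 = 1/(-1) + 0 = -1 + 0 = -1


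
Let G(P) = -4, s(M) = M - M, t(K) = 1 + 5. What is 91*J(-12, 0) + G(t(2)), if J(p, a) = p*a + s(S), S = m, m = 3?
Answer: -4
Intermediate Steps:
S = 3
t(K) = 6
s(M) = 0
J(p, a) = a*p (J(p, a) = p*a + 0 = a*p + 0 = a*p)
91*J(-12, 0) + G(t(2)) = 91*(0*(-12)) - 4 = 91*0 - 4 = 0 - 4 = -4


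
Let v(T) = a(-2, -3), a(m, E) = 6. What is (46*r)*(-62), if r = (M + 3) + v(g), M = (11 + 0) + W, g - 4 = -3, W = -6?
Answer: -39928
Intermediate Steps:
g = 1 (g = 4 - 3 = 1)
M = 5 (M = (11 + 0) - 6 = 11 - 6 = 5)
v(T) = 6
r = 14 (r = (5 + 3) + 6 = 8 + 6 = 14)
(46*r)*(-62) = (46*14)*(-62) = 644*(-62) = -39928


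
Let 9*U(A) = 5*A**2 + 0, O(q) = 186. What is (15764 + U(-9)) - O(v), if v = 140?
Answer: 15623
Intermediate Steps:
U(A) = 5*A**2/9 (U(A) = (5*A**2 + 0)/9 = (5*A**2)/9 = 5*A**2/9)
(15764 + U(-9)) - O(v) = (15764 + (5/9)*(-9)**2) - 1*186 = (15764 + (5/9)*81) - 186 = (15764 + 45) - 186 = 15809 - 186 = 15623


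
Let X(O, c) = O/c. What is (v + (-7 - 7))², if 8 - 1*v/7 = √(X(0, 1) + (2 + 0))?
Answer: 1862 - 588*√2 ≈ 1030.4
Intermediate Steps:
v = 56 - 7*√2 (v = 56 - 7*√(0/1 + (2 + 0)) = 56 - 7*√(0*1 + 2) = 56 - 7*√(0 + 2) = 56 - 7*√2 ≈ 46.101)
(v + (-7 - 7))² = ((56 - 7*√2) + (-7 - 7))² = ((56 - 7*√2) - 14)² = (42 - 7*√2)²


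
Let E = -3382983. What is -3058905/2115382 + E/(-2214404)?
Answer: 191324938443/2342155181164 ≈ 0.081688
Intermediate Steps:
-3058905/2115382 + E/(-2214404) = -3058905/2115382 - 3382983/(-2214404) = -3058905*1/2115382 - 3382983*(-1/2214404) = -3058905/2115382 + 3382983/2214404 = 191324938443/2342155181164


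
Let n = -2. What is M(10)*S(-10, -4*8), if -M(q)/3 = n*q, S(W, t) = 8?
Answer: 480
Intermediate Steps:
M(q) = 6*q (M(q) = -(-6)*q = 6*q)
M(10)*S(-10, -4*8) = (6*10)*8 = 60*8 = 480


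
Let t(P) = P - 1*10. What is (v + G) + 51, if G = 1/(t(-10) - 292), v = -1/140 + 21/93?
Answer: 17337457/338520 ≈ 51.215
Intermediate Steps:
t(P) = -10 + P (t(P) = P - 10 = -10 + P)
v = 949/4340 (v = -1*1/140 + 21*(1/93) = -1/140 + 7/31 = 949/4340 ≈ 0.21866)
G = -1/312 (G = 1/((-10 - 10) - 292) = 1/(-20 - 292) = 1/(-312) = -1/312 ≈ -0.0032051)
(v + G) + 51 = (949/4340 - 1/312) + 51 = 72937/338520 + 51 = 17337457/338520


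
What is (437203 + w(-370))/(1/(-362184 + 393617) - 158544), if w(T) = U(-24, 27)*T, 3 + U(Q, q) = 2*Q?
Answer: -14335742609/4983513551 ≈ -2.8766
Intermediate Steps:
U(Q, q) = -3 + 2*Q
w(T) = -51*T (w(T) = (-3 + 2*(-24))*T = (-3 - 48)*T = -51*T)
(437203 + w(-370))/(1/(-362184 + 393617) - 158544) = (437203 - 51*(-370))/(1/(-362184 + 393617) - 158544) = (437203 + 18870)/(1/31433 - 158544) = 456073/(1/31433 - 158544) = 456073/(-4983513551/31433) = 456073*(-31433/4983513551) = -14335742609/4983513551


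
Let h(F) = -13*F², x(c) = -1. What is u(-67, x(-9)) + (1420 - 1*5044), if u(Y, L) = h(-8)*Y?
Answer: 52120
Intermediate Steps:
u(Y, L) = -832*Y (u(Y, L) = (-13*(-8)²)*Y = (-13*64)*Y = -832*Y)
u(-67, x(-9)) + (1420 - 1*5044) = -832*(-67) + (1420 - 1*5044) = 55744 + (1420 - 5044) = 55744 - 3624 = 52120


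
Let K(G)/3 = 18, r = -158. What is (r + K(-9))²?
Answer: 10816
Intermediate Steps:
K(G) = 54 (K(G) = 3*18 = 54)
(r + K(-9))² = (-158 + 54)² = (-104)² = 10816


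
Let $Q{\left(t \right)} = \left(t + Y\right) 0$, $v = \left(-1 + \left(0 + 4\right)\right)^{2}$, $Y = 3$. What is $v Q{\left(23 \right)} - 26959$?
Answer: $-26959$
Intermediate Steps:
$v = 9$ ($v = \left(-1 + 4\right)^{2} = 3^{2} = 9$)
$Q{\left(t \right)} = 0$ ($Q{\left(t \right)} = \left(t + 3\right) 0 = \left(3 + t\right) 0 = 0$)
$v Q{\left(23 \right)} - 26959 = 9 \cdot 0 - 26959 = 0 - 26959 = -26959$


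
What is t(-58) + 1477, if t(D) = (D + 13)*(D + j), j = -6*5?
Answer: 5437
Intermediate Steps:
j = -30
t(D) = (-30 + D)*(13 + D) (t(D) = (D + 13)*(D - 30) = (13 + D)*(-30 + D) = (-30 + D)*(13 + D))
t(-58) + 1477 = (-390 + (-58)² - 17*(-58)) + 1477 = (-390 + 3364 + 986) + 1477 = 3960 + 1477 = 5437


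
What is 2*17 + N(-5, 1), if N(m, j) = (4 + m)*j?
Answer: 33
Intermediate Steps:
N(m, j) = j*(4 + m)
2*17 + N(-5, 1) = 2*17 + 1*(4 - 5) = 34 + 1*(-1) = 34 - 1 = 33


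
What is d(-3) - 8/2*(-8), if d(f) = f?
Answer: 29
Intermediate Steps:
d(-3) - 8/2*(-8) = -3 - 8/2*(-8) = -3 - 8*1/2*(-8) = -3 - 4*(-8) = -3 + 32 = 29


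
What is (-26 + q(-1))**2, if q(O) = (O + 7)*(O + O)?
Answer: 1444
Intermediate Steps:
q(O) = 2*O*(7 + O) (q(O) = (7 + O)*(2*O) = 2*O*(7 + O))
(-26 + q(-1))**2 = (-26 + 2*(-1)*(7 - 1))**2 = (-26 + 2*(-1)*6)**2 = (-26 - 12)**2 = (-38)**2 = 1444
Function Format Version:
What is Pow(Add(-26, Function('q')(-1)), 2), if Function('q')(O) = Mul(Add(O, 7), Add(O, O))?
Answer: 1444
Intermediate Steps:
Function('q')(O) = Mul(2, O, Add(7, O)) (Function('q')(O) = Mul(Add(7, O), Mul(2, O)) = Mul(2, O, Add(7, O)))
Pow(Add(-26, Function('q')(-1)), 2) = Pow(Add(-26, Mul(2, -1, Add(7, -1))), 2) = Pow(Add(-26, Mul(2, -1, 6)), 2) = Pow(Add(-26, -12), 2) = Pow(-38, 2) = 1444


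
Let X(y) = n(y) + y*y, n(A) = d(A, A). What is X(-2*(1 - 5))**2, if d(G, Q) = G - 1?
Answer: 5041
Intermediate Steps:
d(G, Q) = -1 + G
n(A) = -1 + A
X(y) = -1 + y + y**2 (X(y) = (-1 + y) + y*y = (-1 + y) + y**2 = -1 + y + y**2)
X(-2*(1 - 5))**2 = (-1 - 2*(1 - 5) + (-2*(1 - 5))**2)**2 = (-1 - 2*(-4) + (-2*(-4))**2)**2 = (-1 + 8 + 8**2)**2 = (-1 + 8 + 64)**2 = 71**2 = 5041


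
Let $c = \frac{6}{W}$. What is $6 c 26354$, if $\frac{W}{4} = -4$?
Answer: $- \frac{118593}{2} \approx -59297.0$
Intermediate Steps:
$W = -16$ ($W = 4 \left(-4\right) = -16$)
$c = - \frac{3}{8}$ ($c = \frac{6}{-16} = 6 \left(- \frac{1}{16}\right) = - \frac{3}{8} \approx -0.375$)
$6 c 26354 = 6 \left(- \frac{3}{8}\right) 26354 = \left(- \frac{9}{4}\right) 26354 = - \frac{118593}{2}$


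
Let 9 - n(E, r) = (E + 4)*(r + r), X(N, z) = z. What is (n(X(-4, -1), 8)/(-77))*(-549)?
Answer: -21411/77 ≈ -278.06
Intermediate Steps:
n(E, r) = 9 - 2*r*(4 + E) (n(E, r) = 9 - (E + 4)*(r + r) = 9 - (4 + E)*2*r = 9 - 2*r*(4 + E))
(n(X(-4, -1), 8)/(-77))*(-549) = ((9 - 8*8 - 2*(-1)*8)/(-77))*(-549) = ((9 - 64 + 16)*(-1/77))*(-549) = -39*(-1/77)*(-549) = (39/77)*(-549) = -21411/77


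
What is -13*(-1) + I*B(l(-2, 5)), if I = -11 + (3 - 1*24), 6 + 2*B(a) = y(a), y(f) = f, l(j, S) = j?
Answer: 141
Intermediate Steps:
B(a) = -3 + a/2
I = -32 (I = -11 + (3 - 24) = -11 - 21 = -32)
-13*(-1) + I*B(l(-2, 5)) = -13*(-1) - 32*(-3 + (½)*(-2)) = 13 - 32*(-3 - 1) = 13 - 32*(-4) = 13 + 128 = 141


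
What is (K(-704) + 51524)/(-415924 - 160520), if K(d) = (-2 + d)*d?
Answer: -12467/13101 ≈ -0.95161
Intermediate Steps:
K(d) = d*(-2 + d)
(K(-704) + 51524)/(-415924 - 160520) = (-704*(-2 - 704) + 51524)/(-415924 - 160520) = (-704*(-706) + 51524)/(-576444) = (497024 + 51524)*(-1/576444) = 548548*(-1/576444) = -12467/13101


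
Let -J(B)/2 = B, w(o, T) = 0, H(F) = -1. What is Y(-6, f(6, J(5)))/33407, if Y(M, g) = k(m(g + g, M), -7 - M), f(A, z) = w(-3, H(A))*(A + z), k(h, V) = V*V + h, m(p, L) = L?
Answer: -5/33407 ≈ -0.00014967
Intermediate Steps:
J(B) = -2*B
k(h, V) = h + V² (k(h, V) = V² + h = h + V²)
f(A, z) = 0 (f(A, z) = 0*(A + z) = 0)
Y(M, g) = M + (-7 - M)²
Y(-6, f(6, J(5)))/33407 = (-6 + (7 - 6)²)/33407 = (-6 + 1²)*(1/33407) = (-6 + 1)*(1/33407) = -5*1/33407 = -5/33407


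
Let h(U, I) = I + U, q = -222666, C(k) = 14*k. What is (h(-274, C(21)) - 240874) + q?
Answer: -463520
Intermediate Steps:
(h(-274, C(21)) - 240874) + q = ((14*21 - 274) - 240874) - 222666 = ((294 - 274) - 240874) - 222666 = (20 - 240874) - 222666 = -240854 - 222666 = -463520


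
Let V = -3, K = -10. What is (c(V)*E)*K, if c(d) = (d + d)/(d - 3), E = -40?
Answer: 400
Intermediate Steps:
c(d) = 2*d/(-3 + d) (c(d) = (2*d)/(-3 + d) = 2*d/(-3 + d))
(c(V)*E)*K = ((2*(-3)/(-3 - 3))*(-40))*(-10) = ((2*(-3)/(-6))*(-40))*(-10) = ((2*(-3)*(-⅙))*(-40))*(-10) = (1*(-40))*(-10) = -40*(-10) = 400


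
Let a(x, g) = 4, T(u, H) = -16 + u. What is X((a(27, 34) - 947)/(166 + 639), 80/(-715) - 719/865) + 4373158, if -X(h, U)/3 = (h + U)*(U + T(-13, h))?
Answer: 66908392277624446/15300453025 ≈ 4.3730e+6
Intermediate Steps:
X(h, U) = -3*(-29 + U)*(U + h) (X(h, U) = -3*(h + U)*(U + (-16 - 13)) = -3*(U + h)*(U - 29) = -3*(U + h)*(-29 + U) = -3*(-29 + U)*(U + h))
X((a(27, 34) - 947)/(166 + 639), 80/(-715) - 719/865) + 4373158 = (-3*(80/(-715) - 719/865)² + 87*(80/(-715) - 719/865) + 87*((4 - 947)/(166 + 639)) - 3*(80/(-715) - 719/865)*(4 - 947)/(166 + 639)) + 4373158 = (-3*(80*(-1/715) - 719*1/865)² + 87*(80*(-1/715) - 719*1/865) + 87*(-943/805) - 3*(80*(-1/715) - 719*1/865)*(-943/805)) + 4373158 = (-3*(-16/143 - 719/865)² + 87*(-16/143 - 719/865) + 87*(-943*1/805) - 3*(-16/143 - 719/865)*(-943*1/805)) + 4373158 = (-3*(-116657/123695)² + 87*(-116657/123695) + 87*(-41/35) - 3*(-116657/123695)*(-41/35)) + 4373158 = (-3*13608855649/15300453025 - 10149159/123695 - 3567/35 - 14348811/4329325) + 4373158 = (-40826566947/15300453025 - 10149159/123695 - 3567/35 - 14348811/4329325) + 4373158 = -2906272278504/15300453025 + 4373158 = 66908392277624446/15300453025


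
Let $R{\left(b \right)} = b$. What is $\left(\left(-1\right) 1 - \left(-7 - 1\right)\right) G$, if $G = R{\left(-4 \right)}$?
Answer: $-28$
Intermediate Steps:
$G = -4$
$\left(\left(-1\right) 1 - \left(-7 - 1\right)\right) G = \left(\left(-1\right) 1 - \left(-7 - 1\right)\right) \left(-4\right) = \left(-1 - -8\right) \left(-4\right) = \left(-1 + 8\right) \left(-4\right) = 7 \left(-4\right) = -28$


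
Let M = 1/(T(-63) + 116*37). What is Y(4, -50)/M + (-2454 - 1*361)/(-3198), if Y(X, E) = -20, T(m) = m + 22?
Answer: -271891145/3198 ≈ -85019.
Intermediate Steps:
T(m) = 22 + m
M = 1/4251 (M = 1/((22 - 63) + 116*37) = 1/(-41 + 4292) = 1/4251 ≈ 0.00023524)
Y(4, -50)/M + (-2454 - 1*361)/(-3198) = -20/1/4251 + (-2454 - 1*361)/(-3198) = -20*4251 + (-2454 - 361)*(-1/3198) = -85020 - 2815*(-1/3198) = -85020 + 2815/3198 = -271891145/3198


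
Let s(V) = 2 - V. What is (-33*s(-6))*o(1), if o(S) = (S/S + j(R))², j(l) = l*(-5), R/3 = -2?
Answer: -253704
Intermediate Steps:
R = -6 (R = 3*(-2) = -6)
j(l) = -5*l
o(S) = 961 (o(S) = (S/S - 5*(-6))² = (1 + 30)² = 31² = 961)
(-33*s(-6))*o(1) = -33*(2 - 1*(-6))*961 = -33*(2 + 6)*961 = -33*8*961 = -264*961 = -253704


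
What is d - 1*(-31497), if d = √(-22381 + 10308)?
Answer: 31497 + I*√12073 ≈ 31497.0 + 109.88*I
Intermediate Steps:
d = I*√12073 (d = √(-12073) = I*√12073 ≈ 109.88*I)
d - 1*(-31497) = I*√12073 - 1*(-31497) = I*√12073 + 31497 = 31497 + I*√12073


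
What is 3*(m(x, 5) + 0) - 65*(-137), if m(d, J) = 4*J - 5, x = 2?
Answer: 8950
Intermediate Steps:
m(d, J) = -5 + 4*J
3*(m(x, 5) + 0) - 65*(-137) = 3*((-5 + 4*5) + 0) - 65*(-137) = 3*((-5 + 20) + 0) + 8905 = 3*(15 + 0) + 8905 = 3*15 + 8905 = 45 + 8905 = 8950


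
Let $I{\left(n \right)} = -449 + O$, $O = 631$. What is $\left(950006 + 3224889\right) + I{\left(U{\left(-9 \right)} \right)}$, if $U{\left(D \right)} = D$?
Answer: $4175077$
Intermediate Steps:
$I{\left(n \right)} = 182$ ($I{\left(n \right)} = -449 + 631 = 182$)
$\left(950006 + 3224889\right) + I{\left(U{\left(-9 \right)} \right)} = \left(950006 + 3224889\right) + 182 = 4174895 + 182 = 4175077$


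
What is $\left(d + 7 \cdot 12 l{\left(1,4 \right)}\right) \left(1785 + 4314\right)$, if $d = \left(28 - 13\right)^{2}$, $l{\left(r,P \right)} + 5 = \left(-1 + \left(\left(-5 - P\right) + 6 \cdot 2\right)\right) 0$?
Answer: $-1189305$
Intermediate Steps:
$l{\left(r,P \right)} = -5$ ($l{\left(r,P \right)} = -5 + \left(-1 + \left(\left(-5 - P\right) + 6 \cdot 2\right)\right) 0 = -5 + \left(-1 + \left(\left(-5 - P\right) + 12\right)\right) 0 = -5 + \left(-1 - \left(-7 + P\right)\right) 0 = -5 + \left(6 - P\right) 0 = -5 + 0 = -5$)
$d = 225$ ($d = 15^{2} = 225$)
$\left(d + 7 \cdot 12 l{\left(1,4 \right)}\right) \left(1785 + 4314\right) = \left(225 + 7 \cdot 12 \left(-5\right)\right) \left(1785 + 4314\right) = \left(225 + 84 \left(-5\right)\right) 6099 = \left(225 - 420\right) 6099 = \left(-195\right) 6099 = -1189305$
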